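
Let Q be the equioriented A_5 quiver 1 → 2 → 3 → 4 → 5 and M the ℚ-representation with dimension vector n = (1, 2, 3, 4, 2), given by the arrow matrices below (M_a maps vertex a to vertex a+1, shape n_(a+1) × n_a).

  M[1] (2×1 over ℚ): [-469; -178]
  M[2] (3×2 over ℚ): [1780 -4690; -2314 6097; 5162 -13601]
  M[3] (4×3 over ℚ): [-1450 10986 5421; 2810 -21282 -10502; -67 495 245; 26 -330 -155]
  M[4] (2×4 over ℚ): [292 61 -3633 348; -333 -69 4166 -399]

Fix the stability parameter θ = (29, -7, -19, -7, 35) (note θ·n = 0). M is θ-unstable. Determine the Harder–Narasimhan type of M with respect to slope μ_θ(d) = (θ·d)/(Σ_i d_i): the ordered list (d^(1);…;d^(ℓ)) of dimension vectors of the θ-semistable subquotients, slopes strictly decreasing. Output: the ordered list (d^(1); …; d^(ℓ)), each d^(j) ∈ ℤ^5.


Barcode: M ≅ I[1,2], I[2,4], I[3,3], I[3,5], I[4,4], I[4,5]. HN layers by μ_θ (5 steps, strictly decreasing):
  μ^(1)=35; μ^(2)=11; μ^(3)=-7; μ^(4)=-13; μ^(5)=-19

((0, 0, 0, 0, 2); (1, 1, 0, 0, 0); (0, 0, 0, 4, 0); (0, 1, 1, 0, 0); (0, 0, 2, 0, 0))


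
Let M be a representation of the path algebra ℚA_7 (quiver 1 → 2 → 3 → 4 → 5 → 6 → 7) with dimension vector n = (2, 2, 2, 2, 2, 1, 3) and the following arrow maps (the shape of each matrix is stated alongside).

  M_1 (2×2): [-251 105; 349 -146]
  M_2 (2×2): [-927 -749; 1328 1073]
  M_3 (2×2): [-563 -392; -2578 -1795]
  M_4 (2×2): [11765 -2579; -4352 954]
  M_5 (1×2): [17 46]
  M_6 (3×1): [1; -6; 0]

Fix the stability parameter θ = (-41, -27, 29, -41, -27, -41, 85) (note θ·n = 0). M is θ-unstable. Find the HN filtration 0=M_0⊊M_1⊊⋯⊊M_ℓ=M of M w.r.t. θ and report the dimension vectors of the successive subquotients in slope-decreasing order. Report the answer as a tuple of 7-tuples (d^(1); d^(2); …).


Via rank(M_{q-1}∘⋯∘M_p): M ≅ I[1,5], I[1,7], I[7,7]^2.
μ_θ-semistable layers: μ^(1)=85; μ^(2)=-13; μ^(3)=-20; μ^(4)=-27; μ^(5)=-41

((0, 0, 0, 0, 0, 0, 3); (0, 0, 1, 1, 1, 0, 0); (0, 0, 1, 1, 1, 1, 0); (0, 2, 0, 0, 0, 0, 0); (2, 0, 0, 0, 0, 0, 0))


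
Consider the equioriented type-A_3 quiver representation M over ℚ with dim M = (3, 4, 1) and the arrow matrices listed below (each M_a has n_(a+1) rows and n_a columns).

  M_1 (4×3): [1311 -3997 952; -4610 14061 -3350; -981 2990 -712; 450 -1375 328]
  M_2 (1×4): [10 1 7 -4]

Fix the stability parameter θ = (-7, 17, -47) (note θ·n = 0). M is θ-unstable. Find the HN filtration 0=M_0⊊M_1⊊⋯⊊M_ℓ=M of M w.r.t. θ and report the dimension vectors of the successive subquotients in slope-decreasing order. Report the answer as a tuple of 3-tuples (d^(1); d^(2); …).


Interval decomposition of M: I[1,2]^2, I[1,3], I[2,2].
HN type (ℓ=3): μ^(1)=17; μ^(2)=-7; μ^(3)=-37/3

((0, 3, 0); (2, 0, 0); (1, 1, 1))


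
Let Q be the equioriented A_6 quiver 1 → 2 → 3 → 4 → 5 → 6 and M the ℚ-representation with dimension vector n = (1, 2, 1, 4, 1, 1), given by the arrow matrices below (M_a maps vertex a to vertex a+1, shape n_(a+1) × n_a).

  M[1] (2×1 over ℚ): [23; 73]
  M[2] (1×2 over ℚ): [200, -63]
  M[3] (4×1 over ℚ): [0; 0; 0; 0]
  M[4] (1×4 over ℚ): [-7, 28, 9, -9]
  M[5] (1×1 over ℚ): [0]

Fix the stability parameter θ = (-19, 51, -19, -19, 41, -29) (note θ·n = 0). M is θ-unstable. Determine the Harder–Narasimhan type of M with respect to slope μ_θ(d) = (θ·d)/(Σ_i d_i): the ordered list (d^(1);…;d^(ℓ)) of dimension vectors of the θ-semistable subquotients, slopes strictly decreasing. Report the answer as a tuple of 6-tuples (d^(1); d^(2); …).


Via rank(M_{q-1}∘⋯∘M_p): M ≅ I[1,3], I[2,2], I[4,4]^3, I[4,5], I[6,6].
μ_θ-semistable layers: μ^(1)=51; μ^(2)=41; μ^(3)=16; μ^(4)=-19; μ^(5)=-29

((0, 1, 0, 0, 0, 0); (0, 0, 0, 0, 1, 0); (0, 1, 1, 0, 0, 0); (1, 0, 0, 4, 0, 0); (0, 0, 0, 0, 0, 1))


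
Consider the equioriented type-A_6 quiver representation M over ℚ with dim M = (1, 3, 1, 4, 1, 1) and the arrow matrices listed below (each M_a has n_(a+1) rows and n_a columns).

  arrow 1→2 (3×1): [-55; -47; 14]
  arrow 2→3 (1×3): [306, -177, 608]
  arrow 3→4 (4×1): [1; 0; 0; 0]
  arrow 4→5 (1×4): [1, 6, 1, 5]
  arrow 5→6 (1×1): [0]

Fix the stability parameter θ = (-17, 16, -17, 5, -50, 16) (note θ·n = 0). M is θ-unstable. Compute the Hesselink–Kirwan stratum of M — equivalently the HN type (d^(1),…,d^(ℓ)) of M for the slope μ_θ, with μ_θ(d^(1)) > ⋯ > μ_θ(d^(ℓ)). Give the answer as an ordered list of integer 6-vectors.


Barcode: M ≅ I[1,5], I[2,2]^2, I[4,4]^3, I[6,6]. HN layers by μ_θ (4 steps, strictly decreasing):
  μ^(1)=16; μ^(2)=5; μ^(3)=-23/2; μ^(4)=-17

((0, 2, 0, 0, 0, 1); (0, 0, 0, 3, 0, 0); (0, 1, 1, 1, 1, 0); (1, 0, 0, 0, 0, 0))


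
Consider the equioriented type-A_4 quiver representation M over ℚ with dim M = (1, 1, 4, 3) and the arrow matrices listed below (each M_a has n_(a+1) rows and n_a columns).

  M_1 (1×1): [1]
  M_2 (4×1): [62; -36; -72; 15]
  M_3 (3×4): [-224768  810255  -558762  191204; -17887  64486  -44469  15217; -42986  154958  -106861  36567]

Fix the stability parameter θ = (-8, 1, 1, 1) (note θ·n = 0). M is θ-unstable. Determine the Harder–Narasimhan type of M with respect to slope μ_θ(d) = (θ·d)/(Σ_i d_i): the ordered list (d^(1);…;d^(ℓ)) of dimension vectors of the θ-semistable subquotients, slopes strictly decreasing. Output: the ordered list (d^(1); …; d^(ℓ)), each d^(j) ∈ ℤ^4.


Via rank(M_{q-1}∘⋯∘M_p): M ≅ I[1,4], I[3,3], I[3,4]^2.
μ_θ-semistable layers: μ^(1)=1; μ^(2)=-8

((0, 1, 4, 3); (1, 0, 0, 0))


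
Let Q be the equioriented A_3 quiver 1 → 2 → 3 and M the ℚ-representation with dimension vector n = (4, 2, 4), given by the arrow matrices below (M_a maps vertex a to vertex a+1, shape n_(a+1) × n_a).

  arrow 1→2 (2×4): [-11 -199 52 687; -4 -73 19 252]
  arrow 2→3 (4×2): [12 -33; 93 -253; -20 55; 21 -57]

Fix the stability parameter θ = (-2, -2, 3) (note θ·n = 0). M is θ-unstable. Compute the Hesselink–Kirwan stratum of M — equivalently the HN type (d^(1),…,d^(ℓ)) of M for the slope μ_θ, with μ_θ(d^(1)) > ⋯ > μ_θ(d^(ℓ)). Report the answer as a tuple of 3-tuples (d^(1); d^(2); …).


Via rank(M_{q-1}∘⋯∘M_p): M ≅ I[1,1]^2, I[1,3]^2, I[3,3]^2.
μ_θ-semistable layers: μ^(1)=3; μ^(2)=-2

((0, 0, 4); (4, 2, 0))


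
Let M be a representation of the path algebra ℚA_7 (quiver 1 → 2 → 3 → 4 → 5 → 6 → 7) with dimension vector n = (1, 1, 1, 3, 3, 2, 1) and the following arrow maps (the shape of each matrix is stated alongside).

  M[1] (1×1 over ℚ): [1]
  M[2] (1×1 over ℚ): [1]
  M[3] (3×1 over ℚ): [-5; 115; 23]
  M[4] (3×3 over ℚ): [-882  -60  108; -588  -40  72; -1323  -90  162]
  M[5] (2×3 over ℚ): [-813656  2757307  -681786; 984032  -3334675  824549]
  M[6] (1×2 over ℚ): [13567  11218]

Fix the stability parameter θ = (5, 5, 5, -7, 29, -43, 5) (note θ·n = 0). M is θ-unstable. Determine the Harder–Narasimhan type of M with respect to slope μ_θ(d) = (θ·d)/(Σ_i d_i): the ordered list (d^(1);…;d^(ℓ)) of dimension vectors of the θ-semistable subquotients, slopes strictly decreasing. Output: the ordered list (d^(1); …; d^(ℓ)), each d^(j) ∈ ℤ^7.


Barcode: M ≅ I[1,6], I[4,4]^2, I[5,5], I[5,7]. HN layers by μ_θ (4 steps, strictly decreasing):
  μ^(1)=29; μ^(2)=5; μ^(3)=-1; μ^(4)=-7

((0, 0, 0, 0, 1, 0, 0); (0, 0, 0, 0, 0, 0, 1); (1, 1, 1, 1, 1, 1, 0); (0, 0, 0, 2, 1, 1, 0))


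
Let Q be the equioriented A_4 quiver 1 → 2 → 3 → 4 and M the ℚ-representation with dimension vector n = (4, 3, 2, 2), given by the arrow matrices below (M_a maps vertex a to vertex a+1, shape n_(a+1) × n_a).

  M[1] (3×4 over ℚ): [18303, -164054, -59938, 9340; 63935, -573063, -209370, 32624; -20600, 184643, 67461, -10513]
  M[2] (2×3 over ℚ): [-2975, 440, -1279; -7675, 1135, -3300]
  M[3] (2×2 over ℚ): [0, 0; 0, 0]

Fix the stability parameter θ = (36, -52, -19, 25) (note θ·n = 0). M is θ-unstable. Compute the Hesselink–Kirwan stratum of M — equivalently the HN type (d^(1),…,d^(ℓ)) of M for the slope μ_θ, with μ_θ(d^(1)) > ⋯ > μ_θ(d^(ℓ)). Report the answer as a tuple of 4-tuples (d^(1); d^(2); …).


Via rank(M_{q-1}∘⋯∘M_p): M ≅ I[1,1], I[1,2], I[1,3]^2, I[4,4]^2.
μ_θ-semistable layers: μ^(1)=36; μ^(2)=25; μ^(3)=-8; μ^(4)=-35/3

((1, 0, 0, 0); (0, 0, 0, 2); (1, 1, 0, 0); (2, 2, 2, 0))


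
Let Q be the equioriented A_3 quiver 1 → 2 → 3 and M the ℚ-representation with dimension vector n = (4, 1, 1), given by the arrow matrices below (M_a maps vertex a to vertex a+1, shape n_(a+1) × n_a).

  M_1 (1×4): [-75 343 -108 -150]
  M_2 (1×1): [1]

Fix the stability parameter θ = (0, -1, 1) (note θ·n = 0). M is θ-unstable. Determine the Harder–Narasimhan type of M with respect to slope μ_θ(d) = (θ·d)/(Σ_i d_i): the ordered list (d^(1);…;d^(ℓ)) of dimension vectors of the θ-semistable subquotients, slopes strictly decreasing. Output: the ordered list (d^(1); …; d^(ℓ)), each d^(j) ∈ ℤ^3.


Barcode: M ≅ I[1,1]^3, I[1,3]. HN layers by μ_θ (3 steps, strictly decreasing):
  μ^(1)=1; μ^(2)=0; μ^(3)=-1/2

((0, 0, 1); (3, 0, 0); (1, 1, 0))


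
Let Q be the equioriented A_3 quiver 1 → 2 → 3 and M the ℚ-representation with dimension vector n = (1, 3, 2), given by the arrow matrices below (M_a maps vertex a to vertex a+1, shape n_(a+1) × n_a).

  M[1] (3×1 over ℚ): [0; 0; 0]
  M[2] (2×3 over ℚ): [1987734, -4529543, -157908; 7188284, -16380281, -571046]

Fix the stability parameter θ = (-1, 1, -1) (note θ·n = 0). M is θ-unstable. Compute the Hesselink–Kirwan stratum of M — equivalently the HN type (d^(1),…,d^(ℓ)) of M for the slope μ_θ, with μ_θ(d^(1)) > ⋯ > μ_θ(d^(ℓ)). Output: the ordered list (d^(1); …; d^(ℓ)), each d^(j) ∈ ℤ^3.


Barcode: M ≅ I[1,1], I[2,2], I[2,3]^2. HN layers by μ_θ (3 steps, strictly decreasing):
  μ^(1)=1; μ^(2)=0; μ^(3)=-1

((0, 1, 0); (0, 2, 2); (1, 0, 0))


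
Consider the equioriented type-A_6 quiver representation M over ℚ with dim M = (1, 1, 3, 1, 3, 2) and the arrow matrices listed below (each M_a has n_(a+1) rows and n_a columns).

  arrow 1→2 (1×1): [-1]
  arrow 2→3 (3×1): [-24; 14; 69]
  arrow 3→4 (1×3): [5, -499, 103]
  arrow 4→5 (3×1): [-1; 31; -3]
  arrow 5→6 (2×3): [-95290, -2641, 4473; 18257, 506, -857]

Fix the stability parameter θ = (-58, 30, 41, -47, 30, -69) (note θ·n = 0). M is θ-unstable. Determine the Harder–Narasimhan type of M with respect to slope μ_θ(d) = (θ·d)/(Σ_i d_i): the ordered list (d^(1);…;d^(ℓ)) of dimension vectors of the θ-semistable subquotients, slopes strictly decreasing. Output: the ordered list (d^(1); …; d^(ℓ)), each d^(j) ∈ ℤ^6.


Interval decomposition of M: I[1,5], I[3,3]^2, I[5,6]^2.
HN type (ℓ=5): μ^(1)=41; μ^(2)=30; μ^(3)=8; μ^(4)=-39/2; μ^(5)=-58

((0, 0, 2, 0, 0, 0); (0, 0, 0, 0, 1, 0); (0, 1, 1, 1, 0, 0); (0, 0, 0, 0, 2, 2); (1, 0, 0, 0, 0, 0))


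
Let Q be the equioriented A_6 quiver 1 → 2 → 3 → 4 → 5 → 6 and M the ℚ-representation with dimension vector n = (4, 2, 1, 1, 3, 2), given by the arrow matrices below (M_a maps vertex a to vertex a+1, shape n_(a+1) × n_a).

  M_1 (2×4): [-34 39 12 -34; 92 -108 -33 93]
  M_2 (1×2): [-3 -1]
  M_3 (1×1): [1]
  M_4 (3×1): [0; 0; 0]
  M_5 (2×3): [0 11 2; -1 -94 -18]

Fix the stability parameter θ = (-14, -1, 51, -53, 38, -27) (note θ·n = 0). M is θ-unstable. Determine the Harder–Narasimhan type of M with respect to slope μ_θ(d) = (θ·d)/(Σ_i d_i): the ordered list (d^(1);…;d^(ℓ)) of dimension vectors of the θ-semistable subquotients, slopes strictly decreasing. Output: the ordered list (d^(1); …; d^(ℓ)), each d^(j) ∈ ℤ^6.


Via rank(M_{q-1}∘⋯∘M_p): M ≅ I[1,1]^2, I[1,2], I[1,4], I[5,5], I[5,6]^2.
μ_θ-semistable layers: μ^(1)=38; μ^(2)=11/2; μ^(3)=-1; μ^(4)=-14

((0, 0, 0, 0, 1, 0); (0, 0, 0, 0, 2, 2); (0, 2, 1, 1, 0, 0); (4, 0, 0, 0, 0, 0))


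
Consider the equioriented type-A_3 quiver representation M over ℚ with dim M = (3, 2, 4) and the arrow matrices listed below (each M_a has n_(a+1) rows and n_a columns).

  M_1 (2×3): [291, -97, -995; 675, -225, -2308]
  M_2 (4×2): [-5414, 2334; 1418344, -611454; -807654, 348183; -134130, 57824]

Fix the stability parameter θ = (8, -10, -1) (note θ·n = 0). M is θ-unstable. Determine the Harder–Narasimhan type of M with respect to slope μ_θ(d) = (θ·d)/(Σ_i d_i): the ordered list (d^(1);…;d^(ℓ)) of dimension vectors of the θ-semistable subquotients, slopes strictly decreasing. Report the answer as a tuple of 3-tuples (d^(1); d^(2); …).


Via rank(M_{q-1}∘⋯∘M_p): M ≅ I[1,1], I[1,3]^2, I[3,3]^2.
μ_θ-semistable layers: μ^(1)=8; μ^(2)=-1

((1, 0, 0); (2, 2, 4))


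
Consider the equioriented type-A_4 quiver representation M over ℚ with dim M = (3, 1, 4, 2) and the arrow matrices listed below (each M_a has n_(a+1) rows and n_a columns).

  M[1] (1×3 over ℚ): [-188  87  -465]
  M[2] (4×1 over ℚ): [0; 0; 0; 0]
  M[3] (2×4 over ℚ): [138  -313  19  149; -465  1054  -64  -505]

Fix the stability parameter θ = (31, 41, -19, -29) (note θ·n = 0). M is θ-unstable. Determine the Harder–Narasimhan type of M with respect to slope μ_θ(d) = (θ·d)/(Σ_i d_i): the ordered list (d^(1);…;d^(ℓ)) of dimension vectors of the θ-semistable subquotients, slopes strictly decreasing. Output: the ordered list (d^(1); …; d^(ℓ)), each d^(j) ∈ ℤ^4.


Interval decomposition of M: I[1,1]^2, I[1,2], I[3,3]^2, I[3,4]^2.
HN type (ℓ=4): μ^(1)=41; μ^(2)=31; μ^(3)=-19; μ^(4)=-24

((0, 1, 0, 0); (3, 0, 0, 0); (0, 0, 2, 0); (0, 0, 2, 2))


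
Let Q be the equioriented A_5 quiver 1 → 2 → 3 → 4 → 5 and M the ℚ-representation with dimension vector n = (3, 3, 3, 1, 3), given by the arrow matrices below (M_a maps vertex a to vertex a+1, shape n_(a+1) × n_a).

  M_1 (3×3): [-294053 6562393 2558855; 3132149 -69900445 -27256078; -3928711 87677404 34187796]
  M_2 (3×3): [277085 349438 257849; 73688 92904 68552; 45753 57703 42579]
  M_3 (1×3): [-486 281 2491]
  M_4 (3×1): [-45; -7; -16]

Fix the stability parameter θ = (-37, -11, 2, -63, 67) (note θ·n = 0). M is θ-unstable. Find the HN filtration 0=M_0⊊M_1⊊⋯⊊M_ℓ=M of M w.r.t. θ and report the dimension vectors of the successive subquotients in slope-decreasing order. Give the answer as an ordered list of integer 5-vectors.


Interval decomposition of M: I[1,2], I[1,3], I[1,5], I[3,3], I[5,5]^2.
HN type (ℓ=5): μ^(1)=67; μ^(2)=2; μ^(3)=-11; μ^(4)=-24; μ^(5)=-37

((0, 0, 0, 0, 3); (0, 0, 2, 0, 0); (0, 2, 0, 0, 0); (0, 1, 1, 1, 0); (3, 0, 0, 0, 0))


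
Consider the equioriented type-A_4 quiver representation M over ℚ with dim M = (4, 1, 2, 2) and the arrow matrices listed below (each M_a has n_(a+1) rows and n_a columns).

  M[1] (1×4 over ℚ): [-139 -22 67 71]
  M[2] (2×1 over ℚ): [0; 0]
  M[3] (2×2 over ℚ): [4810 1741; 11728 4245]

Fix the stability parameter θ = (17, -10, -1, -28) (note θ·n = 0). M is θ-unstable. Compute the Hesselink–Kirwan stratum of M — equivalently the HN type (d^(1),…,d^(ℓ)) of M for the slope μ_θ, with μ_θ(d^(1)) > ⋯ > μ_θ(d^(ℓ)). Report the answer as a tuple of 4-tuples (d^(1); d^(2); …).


Via rank(M_{q-1}∘⋯∘M_p): M ≅ I[1,1]^3, I[1,2], I[3,4]^2.
μ_θ-semistable layers: μ^(1)=17; μ^(2)=7/2; μ^(3)=-29/2

((3, 0, 0, 0); (1, 1, 0, 0); (0, 0, 2, 2))


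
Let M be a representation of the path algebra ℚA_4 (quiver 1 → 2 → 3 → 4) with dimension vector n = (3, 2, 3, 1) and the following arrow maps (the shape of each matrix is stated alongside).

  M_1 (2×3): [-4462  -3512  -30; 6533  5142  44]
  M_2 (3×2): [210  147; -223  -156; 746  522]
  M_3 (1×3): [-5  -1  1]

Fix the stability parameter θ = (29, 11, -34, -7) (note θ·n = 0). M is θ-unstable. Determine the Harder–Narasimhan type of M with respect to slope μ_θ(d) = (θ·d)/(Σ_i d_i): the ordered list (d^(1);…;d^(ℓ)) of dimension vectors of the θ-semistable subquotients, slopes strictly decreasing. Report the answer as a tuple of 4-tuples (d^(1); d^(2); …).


Interval decomposition of M: I[1,1], I[1,3], I[1,4], I[3,3].
HN type (ℓ=4): μ^(1)=29; μ^(2)=2; μ^(3)=-1/4; μ^(4)=-34

((1, 0, 0, 0); (1, 1, 1, 0); (1, 1, 1, 1); (0, 0, 1, 0))


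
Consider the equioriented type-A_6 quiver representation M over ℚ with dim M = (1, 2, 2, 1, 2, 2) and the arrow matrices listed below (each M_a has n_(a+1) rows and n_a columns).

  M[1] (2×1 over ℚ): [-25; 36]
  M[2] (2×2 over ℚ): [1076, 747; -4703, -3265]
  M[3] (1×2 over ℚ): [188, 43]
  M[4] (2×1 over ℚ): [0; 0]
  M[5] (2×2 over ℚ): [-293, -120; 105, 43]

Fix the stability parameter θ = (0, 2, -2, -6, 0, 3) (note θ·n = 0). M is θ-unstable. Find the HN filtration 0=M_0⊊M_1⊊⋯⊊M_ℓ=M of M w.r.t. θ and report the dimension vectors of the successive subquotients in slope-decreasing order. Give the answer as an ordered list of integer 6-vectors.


Barcode: M ≅ I[1,4], I[2,3], I[5,6]^2. HN layers by μ_θ (3 steps, strictly decreasing):
  μ^(1)=3; μ^(2)=0; μ^(3)=-3/2

((0, 0, 0, 0, 0, 2); (0, 1, 1, 0, 2, 0); (1, 1, 1, 1, 0, 0))


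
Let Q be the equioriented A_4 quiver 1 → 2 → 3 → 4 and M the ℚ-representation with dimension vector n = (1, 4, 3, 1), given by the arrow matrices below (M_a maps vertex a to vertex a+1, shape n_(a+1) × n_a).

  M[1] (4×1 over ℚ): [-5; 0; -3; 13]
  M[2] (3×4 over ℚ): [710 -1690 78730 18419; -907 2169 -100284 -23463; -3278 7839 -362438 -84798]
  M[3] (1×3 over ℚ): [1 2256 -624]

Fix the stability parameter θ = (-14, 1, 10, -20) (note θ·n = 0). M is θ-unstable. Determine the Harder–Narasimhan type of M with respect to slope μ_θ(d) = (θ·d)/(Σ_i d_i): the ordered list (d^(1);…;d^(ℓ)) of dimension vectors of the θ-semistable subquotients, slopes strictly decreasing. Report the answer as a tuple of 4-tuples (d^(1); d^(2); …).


Via rank(M_{q-1}∘⋯∘M_p): M ≅ I[1,4], I[2,2], I[2,3]^2.
μ_θ-semistable layers: μ^(1)=10; μ^(2)=1; μ^(3)=-3; μ^(4)=-14

((0, 0, 2, 0); (0, 3, 0, 0); (0, 1, 1, 1); (1, 0, 0, 0))


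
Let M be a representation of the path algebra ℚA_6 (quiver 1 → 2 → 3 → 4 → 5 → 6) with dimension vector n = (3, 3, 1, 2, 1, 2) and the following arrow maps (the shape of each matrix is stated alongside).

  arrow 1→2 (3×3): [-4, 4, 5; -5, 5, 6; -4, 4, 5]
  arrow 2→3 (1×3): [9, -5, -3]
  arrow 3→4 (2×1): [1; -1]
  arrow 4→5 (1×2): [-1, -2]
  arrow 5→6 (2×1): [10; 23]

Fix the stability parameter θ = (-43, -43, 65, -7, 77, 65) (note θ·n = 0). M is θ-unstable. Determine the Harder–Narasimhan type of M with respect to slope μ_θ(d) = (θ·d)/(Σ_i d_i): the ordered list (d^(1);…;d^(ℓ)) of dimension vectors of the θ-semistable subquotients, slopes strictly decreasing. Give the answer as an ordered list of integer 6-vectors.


Barcode: M ≅ I[1,1], I[1,2], I[1,6], I[2,2], I[4,4], I[6,6]. HN layers by μ_θ (5 steps, strictly decreasing):
  μ^(1)=71; μ^(2)=65; μ^(3)=29; μ^(4)=-7; μ^(5)=-43

((0, 0, 0, 0, 1, 1); (0, 0, 0, 0, 0, 1); (0, 0, 1, 1, 0, 0); (0, 0, 0, 1, 0, 0); (3, 3, 0, 0, 0, 0))


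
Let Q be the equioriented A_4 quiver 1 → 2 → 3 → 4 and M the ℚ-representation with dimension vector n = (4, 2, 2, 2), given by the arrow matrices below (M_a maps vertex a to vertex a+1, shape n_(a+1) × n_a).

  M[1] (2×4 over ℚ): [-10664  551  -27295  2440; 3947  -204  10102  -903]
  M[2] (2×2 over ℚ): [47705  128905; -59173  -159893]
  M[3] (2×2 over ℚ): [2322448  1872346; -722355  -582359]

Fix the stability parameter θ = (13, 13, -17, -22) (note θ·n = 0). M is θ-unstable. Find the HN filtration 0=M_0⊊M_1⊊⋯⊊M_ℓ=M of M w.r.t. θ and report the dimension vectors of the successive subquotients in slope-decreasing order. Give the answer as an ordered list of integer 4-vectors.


Barcode: M ≅ I[1,1]^2, I[1,2], I[1,4], I[3,4]. HN layers by μ_θ (3 steps, strictly decreasing):
  μ^(1)=13; μ^(2)=-13/4; μ^(3)=-39/2

((3, 1, 0, 0); (1, 1, 1, 1); (0, 0, 1, 1))


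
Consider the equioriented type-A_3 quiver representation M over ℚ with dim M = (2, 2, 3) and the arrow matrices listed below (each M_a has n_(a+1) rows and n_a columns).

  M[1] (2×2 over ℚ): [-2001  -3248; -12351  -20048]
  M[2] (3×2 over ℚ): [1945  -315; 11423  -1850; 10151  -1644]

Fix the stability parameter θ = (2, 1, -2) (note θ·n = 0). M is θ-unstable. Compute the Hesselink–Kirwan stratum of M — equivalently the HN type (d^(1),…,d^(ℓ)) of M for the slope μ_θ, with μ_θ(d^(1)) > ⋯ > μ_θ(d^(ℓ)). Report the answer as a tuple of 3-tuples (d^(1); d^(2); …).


Interval decomposition of M: I[1,1], I[1,3], I[2,3], I[3,3].
HN type (ℓ=4): μ^(1)=2; μ^(2)=1/3; μ^(3)=-1/2; μ^(4)=-2

((1, 0, 0); (1, 1, 1); (0, 1, 1); (0, 0, 1))


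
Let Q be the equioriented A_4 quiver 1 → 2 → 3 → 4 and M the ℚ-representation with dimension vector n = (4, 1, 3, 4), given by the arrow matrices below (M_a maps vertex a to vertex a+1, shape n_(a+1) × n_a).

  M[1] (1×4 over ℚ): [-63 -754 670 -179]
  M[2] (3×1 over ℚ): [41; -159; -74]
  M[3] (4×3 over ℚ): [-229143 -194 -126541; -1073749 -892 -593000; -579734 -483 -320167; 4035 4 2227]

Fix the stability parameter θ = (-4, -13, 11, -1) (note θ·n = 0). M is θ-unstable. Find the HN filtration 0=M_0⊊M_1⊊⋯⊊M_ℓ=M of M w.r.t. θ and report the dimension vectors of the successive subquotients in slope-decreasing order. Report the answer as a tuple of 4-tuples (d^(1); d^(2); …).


Via rank(M_{q-1}∘⋯∘M_p): M ≅ I[1,1]^3, I[1,4], I[3,4]^2, I[4,4].
μ_θ-semistable layers: μ^(1)=5; μ^(2)=-1; μ^(3)=-4; μ^(4)=-17/2

((0, 0, 3, 3); (0, 0, 0, 1); (3, 0, 0, 0); (1, 1, 0, 0))


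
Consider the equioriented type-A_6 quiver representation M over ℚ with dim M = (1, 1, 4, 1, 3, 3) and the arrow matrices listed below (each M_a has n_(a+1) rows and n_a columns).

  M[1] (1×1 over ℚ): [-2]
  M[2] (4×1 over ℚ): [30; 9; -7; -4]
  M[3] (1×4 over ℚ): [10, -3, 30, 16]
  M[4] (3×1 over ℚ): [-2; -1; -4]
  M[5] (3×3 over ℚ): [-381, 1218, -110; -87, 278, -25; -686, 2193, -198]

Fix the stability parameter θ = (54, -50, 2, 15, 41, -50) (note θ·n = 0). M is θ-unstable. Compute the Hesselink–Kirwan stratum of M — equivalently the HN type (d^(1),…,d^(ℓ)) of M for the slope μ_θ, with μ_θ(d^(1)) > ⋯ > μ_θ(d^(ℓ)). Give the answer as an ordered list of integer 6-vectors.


Interval decomposition of M: I[1,6], I[3,3]^3, I[5,6]^2.
HN type (ℓ=2): μ^(1)=2; μ^(2)=-9/2

((1, 1, 4, 1, 1, 1); (0, 0, 0, 0, 2, 2))


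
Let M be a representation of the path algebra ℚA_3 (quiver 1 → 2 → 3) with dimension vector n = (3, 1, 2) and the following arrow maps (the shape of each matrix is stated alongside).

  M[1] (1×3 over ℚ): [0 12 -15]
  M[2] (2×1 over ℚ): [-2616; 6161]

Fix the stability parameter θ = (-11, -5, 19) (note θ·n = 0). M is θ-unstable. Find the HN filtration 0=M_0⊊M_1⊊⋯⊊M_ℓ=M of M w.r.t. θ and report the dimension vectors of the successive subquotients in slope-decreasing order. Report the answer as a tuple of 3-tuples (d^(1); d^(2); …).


Barcode: M ≅ I[1,1]^2, I[1,3], I[3,3]. HN layers by μ_θ (3 steps, strictly decreasing):
  μ^(1)=19; μ^(2)=-5; μ^(3)=-11

((0, 0, 2); (0, 1, 0); (3, 0, 0))


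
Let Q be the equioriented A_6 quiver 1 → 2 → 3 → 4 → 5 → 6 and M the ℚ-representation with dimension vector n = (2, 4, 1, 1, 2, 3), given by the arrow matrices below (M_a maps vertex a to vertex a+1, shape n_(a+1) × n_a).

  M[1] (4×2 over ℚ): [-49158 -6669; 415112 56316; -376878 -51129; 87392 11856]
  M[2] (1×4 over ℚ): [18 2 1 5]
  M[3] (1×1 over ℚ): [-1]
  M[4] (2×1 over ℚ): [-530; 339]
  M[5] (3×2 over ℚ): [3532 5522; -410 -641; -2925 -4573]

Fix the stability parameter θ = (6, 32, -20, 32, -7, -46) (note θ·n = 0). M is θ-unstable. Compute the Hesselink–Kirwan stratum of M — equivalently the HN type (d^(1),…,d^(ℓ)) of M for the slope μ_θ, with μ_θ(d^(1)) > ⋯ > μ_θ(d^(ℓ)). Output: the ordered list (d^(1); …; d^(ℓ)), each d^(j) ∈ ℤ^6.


Via rank(M_{q-1}∘⋯∘M_p): M ≅ I[1,1], I[1,6], I[2,2]^3, I[5,6], I[6,6].
μ_θ-semistable layers: μ^(1)=32; μ^(2)=6; μ^(3)=-1/2; μ^(4)=-53/2; μ^(5)=-46

((0, 3, 0, 0, 0, 0); (1, 0, 0, 0, 0, 0); (1, 1, 1, 1, 1, 1); (0, 0, 0, 0, 1, 1); (0, 0, 0, 0, 0, 1))


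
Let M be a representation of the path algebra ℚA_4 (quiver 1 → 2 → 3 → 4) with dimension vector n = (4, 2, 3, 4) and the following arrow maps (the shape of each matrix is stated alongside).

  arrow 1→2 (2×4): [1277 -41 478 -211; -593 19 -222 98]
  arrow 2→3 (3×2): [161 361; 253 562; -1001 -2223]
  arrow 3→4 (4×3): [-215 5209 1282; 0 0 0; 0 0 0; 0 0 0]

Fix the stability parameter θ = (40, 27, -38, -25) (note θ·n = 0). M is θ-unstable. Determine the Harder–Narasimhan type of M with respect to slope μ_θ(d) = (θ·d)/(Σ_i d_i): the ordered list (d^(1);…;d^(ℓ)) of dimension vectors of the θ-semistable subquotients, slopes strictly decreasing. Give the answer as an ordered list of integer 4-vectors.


Via rank(M_{q-1}∘⋯∘M_p): M ≅ I[1,1]^2, I[1,3], I[1,4], I[3,3], I[4,4]^3.
μ_θ-semistable layers: μ^(1)=40; μ^(2)=29/3; μ^(3)=1; μ^(4)=-25; μ^(5)=-38

((2, 0, 0, 0); (1, 1, 1, 0); (1, 1, 1, 1); (0, 0, 0, 3); (0, 0, 1, 0))


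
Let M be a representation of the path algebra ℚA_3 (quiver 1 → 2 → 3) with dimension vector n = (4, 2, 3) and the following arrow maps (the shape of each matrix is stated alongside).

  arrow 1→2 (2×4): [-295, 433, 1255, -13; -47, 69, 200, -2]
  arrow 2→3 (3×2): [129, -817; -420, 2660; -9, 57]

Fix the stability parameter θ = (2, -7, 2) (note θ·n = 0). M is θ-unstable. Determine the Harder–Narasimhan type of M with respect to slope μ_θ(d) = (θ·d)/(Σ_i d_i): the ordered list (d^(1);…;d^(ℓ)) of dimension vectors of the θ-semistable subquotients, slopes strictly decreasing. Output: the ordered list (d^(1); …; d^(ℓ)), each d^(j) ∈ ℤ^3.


Interval decomposition of M: I[1,1]^2, I[1,2], I[1,3], I[3,3]^2.
HN type (ℓ=2): μ^(1)=2; μ^(2)=-5/2

((2, 0, 3); (2, 2, 0))


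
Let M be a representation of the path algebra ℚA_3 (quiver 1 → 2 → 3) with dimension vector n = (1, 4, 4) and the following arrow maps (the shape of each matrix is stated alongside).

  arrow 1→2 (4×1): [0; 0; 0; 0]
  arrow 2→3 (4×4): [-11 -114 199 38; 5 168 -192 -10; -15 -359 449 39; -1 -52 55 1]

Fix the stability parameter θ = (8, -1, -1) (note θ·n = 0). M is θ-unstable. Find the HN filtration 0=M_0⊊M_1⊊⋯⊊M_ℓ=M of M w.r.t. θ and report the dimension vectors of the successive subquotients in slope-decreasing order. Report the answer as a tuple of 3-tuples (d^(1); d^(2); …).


Barcode: M ≅ I[1,1], I[2,3]^4. HN layers by μ_θ (2 steps, strictly decreasing):
  μ^(1)=8; μ^(2)=-1

((1, 0, 0); (0, 4, 4))


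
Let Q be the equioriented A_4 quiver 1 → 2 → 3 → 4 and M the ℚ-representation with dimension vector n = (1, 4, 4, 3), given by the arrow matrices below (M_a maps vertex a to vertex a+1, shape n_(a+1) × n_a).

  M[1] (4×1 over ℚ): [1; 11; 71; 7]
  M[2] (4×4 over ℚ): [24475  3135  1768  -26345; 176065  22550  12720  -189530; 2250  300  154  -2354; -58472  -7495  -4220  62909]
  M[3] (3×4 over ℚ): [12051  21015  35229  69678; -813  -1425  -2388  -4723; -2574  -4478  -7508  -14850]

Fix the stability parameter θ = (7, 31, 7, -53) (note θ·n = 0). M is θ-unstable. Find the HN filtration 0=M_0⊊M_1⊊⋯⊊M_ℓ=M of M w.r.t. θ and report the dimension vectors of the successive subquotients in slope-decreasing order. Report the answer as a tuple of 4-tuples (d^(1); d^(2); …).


Via rank(M_{q-1}∘⋯∘M_p): M ≅ I[1,3], I[2,2], I[2,4]^2, I[3,4].
μ_θ-semistable layers: μ^(1)=31; μ^(2)=19; μ^(3)=7; μ^(4)=-5; μ^(5)=-23

((0, 1, 0, 0); (0, 1, 1, 0); (1, 0, 0, 0); (0, 2, 2, 2); (0, 0, 1, 1))


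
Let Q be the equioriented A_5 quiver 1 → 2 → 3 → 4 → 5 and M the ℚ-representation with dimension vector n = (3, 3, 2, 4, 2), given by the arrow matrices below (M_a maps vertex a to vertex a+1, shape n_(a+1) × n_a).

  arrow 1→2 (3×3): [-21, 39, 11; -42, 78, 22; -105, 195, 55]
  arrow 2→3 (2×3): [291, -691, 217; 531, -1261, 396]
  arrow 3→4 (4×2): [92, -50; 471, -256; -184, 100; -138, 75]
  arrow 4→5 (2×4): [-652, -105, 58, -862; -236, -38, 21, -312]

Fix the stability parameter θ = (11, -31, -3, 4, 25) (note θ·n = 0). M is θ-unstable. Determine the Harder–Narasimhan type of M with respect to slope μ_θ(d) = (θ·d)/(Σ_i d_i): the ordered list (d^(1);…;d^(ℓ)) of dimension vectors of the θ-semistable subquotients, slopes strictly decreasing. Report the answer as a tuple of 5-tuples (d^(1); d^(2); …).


Via rank(M_{q-1}∘⋯∘M_p): M ≅ I[1,1]^2, I[1,4], I[2,2], I[2,5], I[4,4], I[4,5].
μ_θ-semistable layers: μ^(1)=25; μ^(2)=11; μ^(3)=4; μ^(4)=-3; μ^(5)=-10; μ^(6)=-31

((0, 0, 0, 0, 2); (2, 0, 0, 0, 0); (0, 0, 0, 4, 0); (0, 0, 2, 0, 0); (1, 1, 0, 0, 0); (0, 2, 0, 0, 0))


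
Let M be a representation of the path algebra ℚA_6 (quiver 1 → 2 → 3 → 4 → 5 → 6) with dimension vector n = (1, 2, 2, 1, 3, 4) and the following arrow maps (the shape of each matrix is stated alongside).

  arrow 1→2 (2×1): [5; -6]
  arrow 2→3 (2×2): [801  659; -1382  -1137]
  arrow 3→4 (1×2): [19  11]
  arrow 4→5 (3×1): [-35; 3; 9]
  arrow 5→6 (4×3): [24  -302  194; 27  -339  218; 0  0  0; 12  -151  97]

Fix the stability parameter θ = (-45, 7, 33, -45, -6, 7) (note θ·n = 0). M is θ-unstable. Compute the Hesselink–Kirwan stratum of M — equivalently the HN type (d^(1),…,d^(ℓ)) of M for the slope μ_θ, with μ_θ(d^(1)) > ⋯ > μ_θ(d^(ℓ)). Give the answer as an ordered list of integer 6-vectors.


Interval decomposition of M: I[1,5], I[2,3], I[5,6]^2, I[6,6]^2.
HN type (ℓ=5): μ^(1)=33; μ^(2)=7; μ^(3)=-11/4; μ^(4)=-6; μ^(5)=-45

((0, 0, 1, 0, 0, 0); (0, 1, 0, 0, 0, 4); (0, 1, 1, 1, 1, 0); (0, 0, 0, 0, 2, 0); (1, 0, 0, 0, 0, 0))


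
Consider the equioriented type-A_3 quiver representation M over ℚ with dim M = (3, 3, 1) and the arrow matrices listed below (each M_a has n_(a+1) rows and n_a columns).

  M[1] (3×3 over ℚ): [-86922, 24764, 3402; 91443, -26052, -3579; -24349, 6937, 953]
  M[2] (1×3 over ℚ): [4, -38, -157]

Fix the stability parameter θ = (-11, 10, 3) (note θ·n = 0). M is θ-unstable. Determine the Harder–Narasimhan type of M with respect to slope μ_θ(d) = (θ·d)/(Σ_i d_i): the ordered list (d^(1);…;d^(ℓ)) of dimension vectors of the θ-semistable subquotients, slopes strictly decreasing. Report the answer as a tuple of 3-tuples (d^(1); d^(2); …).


Interval decomposition of M: I[1,1], I[1,2], I[1,3], I[2,2].
HN type (ℓ=3): μ^(1)=10; μ^(2)=13/2; μ^(3)=-11

((0, 2, 0); (0, 1, 1); (3, 0, 0))


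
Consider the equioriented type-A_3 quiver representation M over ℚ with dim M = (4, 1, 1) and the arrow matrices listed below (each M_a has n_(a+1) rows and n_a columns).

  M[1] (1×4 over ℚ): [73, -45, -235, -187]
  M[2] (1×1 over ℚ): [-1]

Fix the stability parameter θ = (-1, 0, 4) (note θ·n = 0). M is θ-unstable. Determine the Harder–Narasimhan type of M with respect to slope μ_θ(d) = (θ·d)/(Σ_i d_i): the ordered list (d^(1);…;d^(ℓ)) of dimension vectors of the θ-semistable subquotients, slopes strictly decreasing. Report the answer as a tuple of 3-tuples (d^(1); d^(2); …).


Interval decomposition of M: I[1,1]^3, I[1,3].
HN type (ℓ=3): μ^(1)=4; μ^(2)=0; μ^(3)=-1

((0, 0, 1); (0, 1, 0); (4, 0, 0))


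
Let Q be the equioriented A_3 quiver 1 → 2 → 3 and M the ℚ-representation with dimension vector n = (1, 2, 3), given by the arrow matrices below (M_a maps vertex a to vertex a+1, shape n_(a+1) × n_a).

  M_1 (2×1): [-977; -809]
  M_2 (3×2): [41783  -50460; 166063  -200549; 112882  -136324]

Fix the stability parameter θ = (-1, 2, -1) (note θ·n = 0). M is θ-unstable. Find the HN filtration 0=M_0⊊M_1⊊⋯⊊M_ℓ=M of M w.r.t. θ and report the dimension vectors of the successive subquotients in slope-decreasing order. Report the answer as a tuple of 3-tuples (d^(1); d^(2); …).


Barcode: M ≅ I[1,3], I[2,3], I[3,3]. HN layers by μ_θ (2 steps, strictly decreasing):
  μ^(1)=1/2; μ^(2)=-1

((0, 2, 2); (1, 0, 1))


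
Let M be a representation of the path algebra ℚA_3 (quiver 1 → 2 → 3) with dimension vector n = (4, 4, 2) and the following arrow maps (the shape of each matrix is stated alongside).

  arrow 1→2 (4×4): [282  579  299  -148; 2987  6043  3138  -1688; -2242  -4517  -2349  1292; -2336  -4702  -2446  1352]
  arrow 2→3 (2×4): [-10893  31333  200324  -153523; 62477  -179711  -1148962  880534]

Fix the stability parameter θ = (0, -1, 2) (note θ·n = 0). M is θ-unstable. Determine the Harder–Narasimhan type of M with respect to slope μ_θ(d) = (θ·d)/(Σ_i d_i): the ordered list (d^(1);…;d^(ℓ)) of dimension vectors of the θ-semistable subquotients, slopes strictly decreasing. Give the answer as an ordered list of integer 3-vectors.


Via rank(M_{q-1}∘⋯∘M_p): M ≅ I[1,1], I[1,2], I[1,3]^2, I[2,2].
μ_θ-semistable layers: μ^(1)=2; μ^(2)=0; μ^(3)=-1/2; μ^(4)=-1

((0, 0, 2); (1, 0, 0); (3, 3, 0); (0, 1, 0))


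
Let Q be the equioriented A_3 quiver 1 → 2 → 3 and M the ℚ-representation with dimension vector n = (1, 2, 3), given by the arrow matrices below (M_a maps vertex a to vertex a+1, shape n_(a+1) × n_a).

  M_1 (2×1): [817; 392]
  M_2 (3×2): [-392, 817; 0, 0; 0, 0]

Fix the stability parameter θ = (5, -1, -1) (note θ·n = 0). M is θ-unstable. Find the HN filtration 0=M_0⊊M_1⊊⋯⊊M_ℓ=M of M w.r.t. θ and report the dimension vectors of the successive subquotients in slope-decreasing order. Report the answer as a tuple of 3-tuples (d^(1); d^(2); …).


Barcode: M ≅ I[1,2], I[2,3], I[3,3]^2. HN layers by μ_θ (2 steps, strictly decreasing):
  μ^(1)=2; μ^(2)=-1

((1, 1, 0); (0, 1, 3))


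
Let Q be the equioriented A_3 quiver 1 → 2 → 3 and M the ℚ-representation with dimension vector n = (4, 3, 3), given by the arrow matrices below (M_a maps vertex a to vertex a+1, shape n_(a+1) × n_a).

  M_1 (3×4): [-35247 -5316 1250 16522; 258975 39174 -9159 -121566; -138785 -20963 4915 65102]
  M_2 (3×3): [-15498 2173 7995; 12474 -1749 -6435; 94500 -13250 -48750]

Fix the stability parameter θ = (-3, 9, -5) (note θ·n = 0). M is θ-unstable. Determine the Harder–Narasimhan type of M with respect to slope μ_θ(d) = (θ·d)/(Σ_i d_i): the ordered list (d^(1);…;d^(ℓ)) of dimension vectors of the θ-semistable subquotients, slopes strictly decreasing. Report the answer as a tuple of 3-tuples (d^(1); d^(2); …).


Interval decomposition of M: I[1,1], I[1,2]^2, I[1,3], I[3,3]^2.
HN type (ℓ=4): μ^(1)=9; μ^(2)=2; μ^(3)=-3; μ^(4)=-5

((0, 2, 0); (0, 1, 1); (4, 0, 0); (0, 0, 2))


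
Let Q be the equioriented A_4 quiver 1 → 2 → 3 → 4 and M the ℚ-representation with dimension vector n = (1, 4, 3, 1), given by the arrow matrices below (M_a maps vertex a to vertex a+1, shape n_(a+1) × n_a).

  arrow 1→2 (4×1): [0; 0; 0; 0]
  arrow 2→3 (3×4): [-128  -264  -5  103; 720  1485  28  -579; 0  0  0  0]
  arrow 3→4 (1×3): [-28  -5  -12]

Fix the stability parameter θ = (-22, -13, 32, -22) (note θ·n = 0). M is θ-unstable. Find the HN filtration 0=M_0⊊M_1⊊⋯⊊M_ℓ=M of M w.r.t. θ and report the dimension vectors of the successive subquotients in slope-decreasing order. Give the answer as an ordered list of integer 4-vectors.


Interval decomposition of M: I[1,1], I[2,2]^2, I[2,3], I[2,4], I[3,3].
HN type (ℓ=4): μ^(1)=32; μ^(2)=5; μ^(3)=-13; μ^(4)=-22

((0, 0, 2, 0); (0, 0, 1, 1); (0, 4, 0, 0); (1, 0, 0, 0))


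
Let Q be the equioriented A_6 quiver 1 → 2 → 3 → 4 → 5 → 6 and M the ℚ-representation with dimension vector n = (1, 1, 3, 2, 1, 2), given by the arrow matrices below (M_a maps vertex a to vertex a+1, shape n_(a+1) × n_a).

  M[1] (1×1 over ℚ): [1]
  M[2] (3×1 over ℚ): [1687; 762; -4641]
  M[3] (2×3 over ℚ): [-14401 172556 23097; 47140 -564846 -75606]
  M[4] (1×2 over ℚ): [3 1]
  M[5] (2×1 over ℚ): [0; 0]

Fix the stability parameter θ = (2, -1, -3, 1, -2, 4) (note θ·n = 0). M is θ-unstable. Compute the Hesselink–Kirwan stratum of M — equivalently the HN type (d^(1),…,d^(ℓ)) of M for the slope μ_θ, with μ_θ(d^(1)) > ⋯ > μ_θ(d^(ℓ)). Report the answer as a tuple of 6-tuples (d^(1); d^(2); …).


Via rank(M_{q-1}∘⋯∘M_p): M ≅ I[1,5], I[3,3], I[3,4], I[6,6]^2.
μ_θ-semistable layers: μ^(1)=4; μ^(2)=1; μ^(3)=-1/2; μ^(4)=-2/3; μ^(5)=-3

((0, 0, 0, 0, 0, 2); (0, 0, 0, 1, 0, 0); (0, 0, 0, 1, 1, 0); (1, 1, 1, 0, 0, 0); (0, 0, 2, 0, 0, 0))


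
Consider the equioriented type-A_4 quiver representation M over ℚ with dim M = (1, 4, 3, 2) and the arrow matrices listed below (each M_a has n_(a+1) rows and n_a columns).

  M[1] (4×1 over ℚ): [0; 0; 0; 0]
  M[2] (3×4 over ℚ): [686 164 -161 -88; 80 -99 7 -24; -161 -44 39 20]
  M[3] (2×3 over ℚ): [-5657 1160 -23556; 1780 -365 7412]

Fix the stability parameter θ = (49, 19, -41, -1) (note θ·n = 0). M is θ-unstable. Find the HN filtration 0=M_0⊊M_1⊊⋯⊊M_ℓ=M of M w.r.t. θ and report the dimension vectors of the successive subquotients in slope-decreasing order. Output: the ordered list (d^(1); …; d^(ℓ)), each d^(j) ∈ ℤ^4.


Barcode: M ≅ I[1,1], I[2,2], I[2,3], I[2,4]^2. HN layers by μ_θ (4 steps, strictly decreasing):
  μ^(1)=49; μ^(2)=19; μ^(3)=-1; μ^(4)=-11

((1, 0, 0, 0); (0, 1, 0, 0); (0, 0, 0, 2); (0, 3, 3, 0))


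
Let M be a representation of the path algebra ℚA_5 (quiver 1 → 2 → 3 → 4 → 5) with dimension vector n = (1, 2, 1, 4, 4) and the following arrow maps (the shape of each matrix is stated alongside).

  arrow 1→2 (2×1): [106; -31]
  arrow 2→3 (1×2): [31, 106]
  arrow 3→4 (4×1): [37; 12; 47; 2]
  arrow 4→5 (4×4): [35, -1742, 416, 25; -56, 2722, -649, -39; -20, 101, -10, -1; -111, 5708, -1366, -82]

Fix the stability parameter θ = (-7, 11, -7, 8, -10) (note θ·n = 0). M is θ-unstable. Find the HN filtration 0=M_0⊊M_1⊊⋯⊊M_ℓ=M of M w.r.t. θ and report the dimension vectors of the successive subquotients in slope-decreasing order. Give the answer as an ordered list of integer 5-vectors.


Interval decomposition of M: I[1,2], I[2,5], I[4,5]^3.
HN type (ℓ=4): μ^(1)=11; μ^(2)=1/2; μ^(3)=-1; μ^(4)=-7

((0, 1, 0, 0, 0); (0, 1, 1, 1, 1); (0, 0, 0, 3, 3); (1, 0, 0, 0, 0))


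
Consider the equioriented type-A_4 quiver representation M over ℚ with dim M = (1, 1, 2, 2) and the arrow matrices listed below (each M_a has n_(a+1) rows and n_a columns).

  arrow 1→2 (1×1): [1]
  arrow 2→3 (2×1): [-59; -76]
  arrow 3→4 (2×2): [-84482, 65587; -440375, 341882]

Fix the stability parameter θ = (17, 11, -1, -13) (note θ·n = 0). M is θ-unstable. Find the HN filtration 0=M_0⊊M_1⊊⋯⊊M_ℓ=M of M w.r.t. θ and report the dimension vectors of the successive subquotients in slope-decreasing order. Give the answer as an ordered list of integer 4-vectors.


Interval decomposition of M: I[1,4], I[3,4].
HN type (ℓ=2): μ^(1)=7/2; μ^(2)=-7

((1, 1, 1, 1); (0, 0, 1, 1))


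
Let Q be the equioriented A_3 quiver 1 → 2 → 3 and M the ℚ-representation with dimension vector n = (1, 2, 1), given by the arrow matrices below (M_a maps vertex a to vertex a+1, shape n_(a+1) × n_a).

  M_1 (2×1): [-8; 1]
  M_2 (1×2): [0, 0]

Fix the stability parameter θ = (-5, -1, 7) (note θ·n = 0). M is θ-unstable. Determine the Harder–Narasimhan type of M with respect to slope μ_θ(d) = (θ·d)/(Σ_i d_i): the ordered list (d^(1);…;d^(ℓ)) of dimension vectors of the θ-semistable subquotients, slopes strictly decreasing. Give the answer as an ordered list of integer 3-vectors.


Interval decomposition of M: I[1,2], I[2,2], I[3,3].
HN type (ℓ=3): μ^(1)=7; μ^(2)=-1; μ^(3)=-5

((0, 0, 1); (0, 2, 0); (1, 0, 0))
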